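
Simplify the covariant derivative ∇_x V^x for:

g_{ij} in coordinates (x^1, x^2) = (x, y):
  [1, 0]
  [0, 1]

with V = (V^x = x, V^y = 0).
All Christoffel symbols are zero.
∇_x V^x = ∂_x V^x + Γ^x_{x j} V^j
  = (1) + (0)(x) + (0)(0)
  = 1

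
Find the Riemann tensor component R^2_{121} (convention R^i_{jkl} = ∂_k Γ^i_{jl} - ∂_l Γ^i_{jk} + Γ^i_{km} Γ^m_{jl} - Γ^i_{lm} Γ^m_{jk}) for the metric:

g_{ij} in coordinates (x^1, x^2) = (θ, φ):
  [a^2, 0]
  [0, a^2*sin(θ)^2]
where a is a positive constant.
Non-zero Christoffel symbols (Γ^k_{ij} = Γ^k_{ji}):
Γ^θ_{φ φ} = -sin(2*θ)/2
Γ^φ_{θ φ} = 1/tan(θ)
R^φ_{θ φ θ} = ∂_φ Γ^φ_{θ θ} - ∂_θ Γ^φ_{θ φ} + Γ^φ_{φ m} Γ^m_{θ θ} - Γ^φ_{θ m} Γ^m_{θ φ}
  = (0) - (-1/sin(θ)^2) + (0) - (1/tan(θ)^2) = 1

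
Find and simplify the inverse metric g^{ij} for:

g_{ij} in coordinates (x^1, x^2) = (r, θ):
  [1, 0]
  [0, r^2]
The metric is diagonal, so g^{ij} is diagonal with entries 1/g_{ii}: diag(1, 1/(r^2)).
g^{ij}:
  [1, 0]
  [0, 1/r^2]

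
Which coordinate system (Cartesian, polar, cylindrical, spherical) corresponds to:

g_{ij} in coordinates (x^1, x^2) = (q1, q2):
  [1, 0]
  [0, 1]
All components are constant and the metric is the identity, i.e. orthonormal rectilinear coordinates.
Cartesian (2D) coordinates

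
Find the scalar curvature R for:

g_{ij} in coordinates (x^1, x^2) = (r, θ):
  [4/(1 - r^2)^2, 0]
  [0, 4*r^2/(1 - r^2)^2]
Non-zero Christoffel symbols (Γ^k_{ij} = Γ^k_{ji}):
Γ^r_{r r} = 2*r/(1 - r^2)
Γ^r_{θ θ} = (r^3 + r)/(r^2 - 1)
Γ^θ_{r θ} = (-r^2 - 1)/(r^3 - r)
Ricci tensor (R_{ij} = R^k_{ikj}): R_{rr} = -4/(r^2 - 1)^2, R_{rθ} = 0, R_{θθ} = -4*r^2/(r^2 - 1)^2
Inverse metric: g^{rr} = (1 - r^2)^2/4, g^{θθ} = (1 - r^2)^2/(4*r^2)
R = g^{ij} R_{ij} = ((1 - r^2)^2/4)(-4/(r^2 - 1)^2) + ((1 - r^2)^2/(4*r^2))(-4*r^2/(r^2 - 1)^2) = -2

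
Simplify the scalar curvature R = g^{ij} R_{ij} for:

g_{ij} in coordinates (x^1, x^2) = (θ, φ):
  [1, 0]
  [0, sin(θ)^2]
Non-zero Christoffel symbols (Γ^k_{ij} = Γ^k_{ji}):
Γ^θ_{φ φ} = -sin(2*θ)/2
Γ^φ_{θ φ} = 1/tan(θ)
Ricci tensor (R_{ij} = R^k_{ikj}): R_{θθ} = 1, R_{θφ} = 0, R_{φφ} = sin(θ)^2
Inverse metric: g^{θθ} = 1, g^{φφ} = 1/sin(θ)^2
R = g^{ij} R_{ij} = (1)(1) + (1/sin(θ)^2)(sin(θ)^2) = 2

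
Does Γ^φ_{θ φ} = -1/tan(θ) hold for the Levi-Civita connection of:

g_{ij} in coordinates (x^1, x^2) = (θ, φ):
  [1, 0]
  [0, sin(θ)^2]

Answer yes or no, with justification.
Γ^φ_{θ φ} = (1/2) g^{φφ} (∂_θ g_{φφ} + ∂_φ g_{φθ} - ∂_φ g_{θφ}) = (1/2)(1/sin(θ)^2)((sin(2*θ)) + (0) - (0)) = 1/tan(θ)
This differs from the proposed value -1/tan(θ).
No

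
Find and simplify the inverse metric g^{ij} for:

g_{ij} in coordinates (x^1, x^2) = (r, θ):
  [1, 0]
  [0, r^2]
The metric is diagonal, so g^{ij} is diagonal with entries 1/g_{ii}: diag(1, 1/(r^2)).
g^{ij}:
  [1, 0]
  [0, 1/r^2]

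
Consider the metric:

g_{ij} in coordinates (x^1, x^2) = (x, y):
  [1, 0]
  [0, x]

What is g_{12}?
With x^1 = x, x^2 = y, g_{12} = g_{xy} is the row-1, column-2 entry of the matrix.
g_{12} = 0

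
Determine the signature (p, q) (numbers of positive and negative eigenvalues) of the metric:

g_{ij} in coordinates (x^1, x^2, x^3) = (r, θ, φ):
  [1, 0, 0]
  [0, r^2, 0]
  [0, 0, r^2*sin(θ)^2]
The metric is diagonal, so its eigenvalues are the diagonal entries: 1, r^2, r^2*sin(θ)^2 (at a generic point, where coordinate-dependent entries are positive).
3 positive, 0 negative.
(3, 0) - Riemannian (positive definite)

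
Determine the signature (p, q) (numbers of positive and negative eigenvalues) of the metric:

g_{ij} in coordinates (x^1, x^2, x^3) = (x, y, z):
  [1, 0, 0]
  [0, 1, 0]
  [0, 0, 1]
The metric is diagonal, so its eigenvalues are the diagonal entries: 1, 1, 1 (at a generic point, where coordinate-dependent entries are positive).
3 positive, 0 negative.
(3, 0) - Riemannian (positive definite)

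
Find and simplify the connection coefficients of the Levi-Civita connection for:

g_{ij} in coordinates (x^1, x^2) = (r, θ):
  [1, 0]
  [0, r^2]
Using Γ^k_{ij} = (1/2) g^{km} (∂_i g_{mj} + ∂_j g_{mi} - ∂_m g_{ij}); the metric is diagonal, so only the m = k term contributes.
Non-zero symbols (using the symmetry Γ^k_{ij} = Γ^k_{ji}):
Γ^r_{θ θ} = (1/2) g^{rr} (∂_θ g_{rθ} + ∂_θ g_{rθ} - ∂_r g_{θθ}) = (1/2)(1)((0) + (0) - (2*r)) = -r
Γ^θ_{r θ} = (1/2) g^{θθ} (∂_r g_{θθ} + ∂_θ g_{θr} - ∂_θ g_{rθ}) = (1/2)(1/r^2)((2*r) + (0) - (0)) = 1/r
All other Christoffel symbols are zero.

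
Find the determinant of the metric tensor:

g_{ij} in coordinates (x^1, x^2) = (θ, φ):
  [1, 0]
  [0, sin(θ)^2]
For a 2×2 metric: det(g) = g_{11}·g_{22} - g_{12}·g_{21}
= (1)·(sin(θ)^2) - (0)·(0)
= sin(θ)^2 - 0
det(g) = sin(θ)^2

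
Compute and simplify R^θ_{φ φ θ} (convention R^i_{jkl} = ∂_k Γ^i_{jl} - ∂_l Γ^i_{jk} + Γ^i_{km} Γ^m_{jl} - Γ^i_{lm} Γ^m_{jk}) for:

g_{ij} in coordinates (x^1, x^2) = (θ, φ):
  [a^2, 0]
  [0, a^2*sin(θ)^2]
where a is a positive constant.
Non-zero Christoffel symbols (Γ^k_{ij} = Γ^k_{ji}):
Γ^θ_{φ φ} = -sin(2*θ)/2
Γ^φ_{θ φ} = 1/tan(θ)
R^θ_{φ φ θ} = ∂_φ Γ^θ_{φ θ} - ∂_θ Γ^θ_{φ φ} + Γ^θ_{φ m} Γ^m_{φ θ} - Γ^θ_{θ m} Γ^m_{φ φ}
  = (0) - (-cos(2*θ)) + (-cos(θ)^2) - (0) = -sin(θ)^2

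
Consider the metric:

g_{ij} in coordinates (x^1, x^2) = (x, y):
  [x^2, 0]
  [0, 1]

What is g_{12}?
With x^1 = x, x^2 = y, g_{12} = g_{xy} is the row-1, column-2 entry of the matrix.
g_{12} = 0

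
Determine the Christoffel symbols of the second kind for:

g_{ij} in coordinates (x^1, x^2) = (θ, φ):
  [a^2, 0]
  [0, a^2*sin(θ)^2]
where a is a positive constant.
Using Γ^k_{ij} = (1/2) g^{km} (∂_i g_{mj} + ∂_j g_{mi} - ∂_m g_{ij}); the metric is diagonal, so only the m = k term contributes.
Non-zero symbols (using the symmetry Γ^k_{ij} = Γ^k_{ji}):
Γ^θ_{φ φ} = (1/2) g^{θθ} (∂_φ g_{θφ} + ∂_φ g_{θφ} - ∂_θ g_{φφ}) = (1/2)(1/a^2)((0) + (0) - (a^2*sin(2*θ))) = -sin(2*θ)/2
Γ^φ_{θ φ} = (1/2) g^{φφ} (∂_θ g_{φφ} + ∂_φ g_{φθ} - ∂_φ g_{θφ}) = (1/2)(1/(a^2*sin(θ)^2))((a^2*sin(2*θ)) + (0) - (0)) = 1/tan(θ)
All other Christoffel symbols are zero.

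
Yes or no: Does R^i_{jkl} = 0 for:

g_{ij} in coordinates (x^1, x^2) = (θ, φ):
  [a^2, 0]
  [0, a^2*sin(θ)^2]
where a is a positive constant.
Non-zero Christoffel symbols:
Γ^θ_{φ φ} = -sin(2*θ)/2
Γ^φ_{θ φ} = 1/tan(θ)
Ricci tensor: R_{θθ} = 1, R_{θφ} = 0, R_{φφ} = sin(θ)^2
The Ricci tensor is non-zero, so the Riemann tensor is non-zero: not flat.
No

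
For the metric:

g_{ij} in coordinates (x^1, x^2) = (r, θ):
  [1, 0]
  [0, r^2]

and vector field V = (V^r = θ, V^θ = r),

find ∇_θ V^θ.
Non-zero Christoffel symbols:
Γ^r_{θ θ} = -r
Γ^θ_{r θ} = 1/r
∇_θ V^θ = ∂_θ V^θ + Γ^θ_{θ j} V^j
  = (0) + (1/r)(θ) + (0)(r)
  = θ/r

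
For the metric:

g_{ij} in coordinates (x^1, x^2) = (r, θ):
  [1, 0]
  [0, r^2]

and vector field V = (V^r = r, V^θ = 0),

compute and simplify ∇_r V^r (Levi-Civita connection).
Non-zero Christoffel symbols:
Γ^r_{θ θ} = -r
Γ^θ_{r θ} = 1/r
∇_r V^r = ∂_r V^r + Γ^r_{r j} V^j
  = (1) + (0)(r) + (0)(0)
  = 1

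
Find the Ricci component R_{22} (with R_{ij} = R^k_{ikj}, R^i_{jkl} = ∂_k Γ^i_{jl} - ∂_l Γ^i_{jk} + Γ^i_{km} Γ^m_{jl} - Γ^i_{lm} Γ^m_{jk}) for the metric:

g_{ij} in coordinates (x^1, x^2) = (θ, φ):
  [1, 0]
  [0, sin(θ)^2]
Non-zero Christoffel symbols (Γ^k_{ij} = Γ^k_{ji}):
Γ^θ_{φ φ} = -sin(2*θ)/2
Γ^φ_{θ φ} = 1/tan(θ)
R^θ_{φ θ φ} = ∂_θ Γ^θ_{φ φ} - ∂_φ Γ^θ_{φ θ} + Γ^θ_{θ m} Γ^m_{φ φ} - Γ^θ_{φ m} Γ^m_{φ θ}
  = (-cos(2*θ)) - (0) + (0) - (-cos(θ)^2) = sin(θ)^2
R^φ_{φ φ φ} = 0 (a repeated index in an antisymmetric pair)
R_{φφ} = R^θ_{φ θ φ} + R^φ_{φ φ φ} = (sin(θ)^2) + (0) = sin(θ)^2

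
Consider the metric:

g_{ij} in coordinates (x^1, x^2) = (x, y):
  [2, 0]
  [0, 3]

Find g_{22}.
With x^1 = x, x^2 = y, g_{22} = g_{yy} is the row-2, column-2 entry of the matrix.
g_{22} = 3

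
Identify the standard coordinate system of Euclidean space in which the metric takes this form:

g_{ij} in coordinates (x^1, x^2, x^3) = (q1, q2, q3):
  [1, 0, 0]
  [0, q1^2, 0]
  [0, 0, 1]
The line element ds^2 = dq1^2 + q1^2 dq2^2 + dq3^2 is dr^2 + r^2 dθ^2 + dz^2 with q1 = r, q2 = θ, q3 = z.
cylindrical coordinates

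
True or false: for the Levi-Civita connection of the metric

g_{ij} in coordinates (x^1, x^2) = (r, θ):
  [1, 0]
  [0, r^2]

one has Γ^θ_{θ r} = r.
Γ^θ_{θ r} = (1/2) g^{θθ} (∂_θ g_{θr} + ∂_r g_{θθ} - ∂_θ g_{θr}) = (1/2)(1/r^2)((0) + (2*r) - (0)) = 1/r
This differs from the proposed value r.
False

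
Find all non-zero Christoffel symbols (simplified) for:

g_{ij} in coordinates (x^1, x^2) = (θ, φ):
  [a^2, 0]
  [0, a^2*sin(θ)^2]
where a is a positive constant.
Using Γ^k_{ij} = (1/2) g^{km} (∂_i g_{mj} + ∂_j g_{mi} - ∂_m g_{ij}); the metric is diagonal, so only the m = k term contributes.
Non-zero symbols (using the symmetry Γ^k_{ij} = Γ^k_{ji}):
Γ^θ_{φ φ} = (1/2) g^{θθ} (∂_φ g_{θφ} + ∂_φ g_{θφ} - ∂_θ g_{φφ}) = (1/2)(1/a^2)((0) + (0) - (a^2*sin(2*θ))) = -sin(2*θ)/2
Γ^φ_{θ φ} = (1/2) g^{φφ} (∂_θ g_{φφ} + ∂_φ g_{φθ} - ∂_φ g_{θφ}) = (1/2)(1/(a^2*sin(θ)^2))((a^2*sin(2*θ)) + (0) - (0)) = 1/tan(θ)
All other Christoffel symbols are zero.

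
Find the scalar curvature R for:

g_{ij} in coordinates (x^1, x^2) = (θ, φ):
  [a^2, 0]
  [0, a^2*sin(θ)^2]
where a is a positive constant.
Non-zero Christoffel symbols (Γ^k_{ij} = Γ^k_{ji}):
Γ^θ_{φ φ} = -sin(2*θ)/2
Γ^φ_{θ φ} = 1/tan(θ)
Ricci tensor (R_{ij} = R^k_{ikj}): R_{θθ} = 1, R_{θφ} = 0, R_{φφ} = sin(θ)^2
Inverse metric: g^{θθ} = 1/a^2, g^{φφ} = 1/(a^2*sin(θ)^2)
R = g^{ij} R_{ij} = (1/a^2)(1) + (1/(a^2*sin(θ)^2))(sin(θ)^2) = 2/a^2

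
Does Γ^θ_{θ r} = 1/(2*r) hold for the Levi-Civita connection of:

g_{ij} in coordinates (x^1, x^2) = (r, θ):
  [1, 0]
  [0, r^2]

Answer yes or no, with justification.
Γ^θ_{θ r} = (1/2) g^{θθ} (∂_θ g_{θr} + ∂_r g_{θθ} - ∂_θ g_{θr}) = (1/2)(1/r^2)((0) + (2*r) - (0)) = 1/r
This differs from the proposed value 1/(2*r).
No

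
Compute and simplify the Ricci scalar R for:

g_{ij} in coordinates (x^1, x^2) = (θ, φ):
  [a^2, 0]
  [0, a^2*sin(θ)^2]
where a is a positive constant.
Non-zero Christoffel symbols (Γ^k_{ij} = Γ^k_{ji}):
Γ^θ_{φ φ} = -sin(2*θ)/2
Γ^φ_{θ φ} = 1/tan(θ)
Ricci tensor (R_{ij} = R^k_{ikj}): R_{θθ} = 1, R_{θφ} = 0, R_{φφ} = sin(θ)^2
Inverse metric: g^{θθ} = 1/a^2, g^{φφ} = 1/(a^2*sin(θ)^2)
R = g^{ij} R_{ij} = (1/a^2)(1) + (1/(a^2*sin(θ)^2))(sin(θ)^2) = 2/a^2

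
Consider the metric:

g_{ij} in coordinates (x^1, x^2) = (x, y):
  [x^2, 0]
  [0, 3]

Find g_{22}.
With x^1 = x, x^2 = y, g_{22} = g_{yy} is the row-2, column-2 entry of the matrix.
g_{22} = 3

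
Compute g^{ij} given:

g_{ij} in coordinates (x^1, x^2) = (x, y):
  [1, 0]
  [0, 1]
The metric is diagonal, so g^{ij} is diagonal with entries 1/g_{ii}: diag(1, 1).
g^{ij}:
  [1, 0]
  [0, 1]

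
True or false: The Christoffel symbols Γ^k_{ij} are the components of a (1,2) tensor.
Under a change of coordinates Γ picks up an inhomogeneous term ∂²x/∂x'∂x'; e.g. Γ = 0 in Cartesian coordinates but Γ^r_{θθ} = -r in polar coordinates on the same flat plane.
False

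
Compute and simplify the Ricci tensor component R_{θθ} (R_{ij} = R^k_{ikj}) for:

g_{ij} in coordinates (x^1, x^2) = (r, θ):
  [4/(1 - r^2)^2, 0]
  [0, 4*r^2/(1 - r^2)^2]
Non-zero Christoffel symbols (Γ^k_{ij} = Γ^k_{ji}):
Γ^r_{r r} = 2*r/(1 - r^2)
Γ^r_{θ θ} = (r^3 + r)/(r^2 - 1)
Γ^θ_{r θ} = (-r^2 - 1)/(r^3 - r)
R^r_{θ r θ} = ∂_r Γ^r_{θ θ} - ∂_θ Γ^r_{θ r} + Γ^r_{r m} Γ^m_{θ θ} - Γ^r_{θ m} Γ^m_{θ r}
  = ((r^4 - 4*r^2 - 1)/(r^2 - 1)^2) - (0) + (-2*r^2*(r^2 + 1)/(r^2 - 1)^2) - (-(r^2 + 1)^2/(r^2 - 1)^2) = -4*r^2/(r^2 - 1)^2
R^θ_{θ θ θ} = 0 (a repeated index in an antisymmetric pair)
R_{θθ} = R^r_{θ r θ} + R^θ_{θ θ θ} = (-4*r^2/(r^2 - 1)^2) + (0) = -4*r^2/(r^2 - 1)^2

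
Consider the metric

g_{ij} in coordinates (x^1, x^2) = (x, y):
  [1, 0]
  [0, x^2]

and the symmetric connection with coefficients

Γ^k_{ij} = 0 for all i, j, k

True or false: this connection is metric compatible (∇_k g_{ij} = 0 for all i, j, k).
Using ∇_k g_{ij} = ∂_k g_{ij} - Γ^m_{ki} g_{mj} - Γ^m_{kj} g_{im}:
∇_x g_{yy} = (2*x) - (0) - (0) = 2*x ≠ 0
So the connection is not metric compatible (it is not the Levi-Civita connection).
False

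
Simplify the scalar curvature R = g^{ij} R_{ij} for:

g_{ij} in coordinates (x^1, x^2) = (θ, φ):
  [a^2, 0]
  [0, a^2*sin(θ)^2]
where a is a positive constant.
Non-zero Christoffel symbols (Γ^k_{ij} = Γ^k_{ji}):
Γ^θ_{φ φ} = -sin(2*θ)/2
Γ^φ_{θ φ} = 1/tan(θ)
Ricci tensor (R_{ij} = R^k_{ikj}): R_{θθ} = 1, R_{θφ} = 0, R_{φφ} = sin(θ)^2
Inverse metric: g^{θθ} = 1/a^2, g^{φφ} = 1/(a^2*sin(θ)^2)
R = g^{ij} R_{ij} = (1/a^2)(1) + (1/(a^2*sin(θ)^2))(sin(θ)^2) = 2/a^2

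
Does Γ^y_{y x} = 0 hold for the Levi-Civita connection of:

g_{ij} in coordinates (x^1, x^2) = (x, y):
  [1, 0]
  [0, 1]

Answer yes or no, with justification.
Γ^y_{y x} = (1/2) g^{yy} (∂_y g_{yx} + ∂_x g_{yy} - ∂_y g_{yx}) = (1/2)(1)((0) + (0) - (0)) = 0
This equals the proposed value 0.
Yes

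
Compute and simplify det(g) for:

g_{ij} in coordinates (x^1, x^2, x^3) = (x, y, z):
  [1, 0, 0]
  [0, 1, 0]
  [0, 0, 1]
Diagonal metric: det(g) = g_{11}·g_{22}·g_{33}
= (1)·(1)·(1)
det(g) = 1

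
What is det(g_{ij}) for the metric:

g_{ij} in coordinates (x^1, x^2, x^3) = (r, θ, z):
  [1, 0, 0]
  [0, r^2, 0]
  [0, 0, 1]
Diagonal metric: det(g) = g_{11}·g_{22}·g_{33}
= (1)·(r^2)·(1)
det(g) = r^2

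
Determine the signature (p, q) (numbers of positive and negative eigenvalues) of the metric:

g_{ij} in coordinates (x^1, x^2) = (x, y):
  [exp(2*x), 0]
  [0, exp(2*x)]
The metric is diagonal, so its eigenvalues are the diagonal entries: exp(2*x), exp(2*x) (at a generic point, where coordinate-dependent entries are positive).
2 positive, 0 negative.
(2, 0) - Riemannian (positive definite)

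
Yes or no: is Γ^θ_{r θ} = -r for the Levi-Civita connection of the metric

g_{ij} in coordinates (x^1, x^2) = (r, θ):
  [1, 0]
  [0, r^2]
Γ^θ_{r θ} = (1/2) g^{θθ} (∂_r g_{θθ} + ∂_θ g_{θr} - ∂_θ g_{rθ}) = (1/2)(1/r^2)((2*r) + (0) - (0)) = 1/r
This differs from the proposed value -r.
No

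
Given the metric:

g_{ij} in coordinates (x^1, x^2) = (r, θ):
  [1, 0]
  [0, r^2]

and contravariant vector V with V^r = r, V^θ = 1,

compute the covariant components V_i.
V_i = g_{ij} V^j:
V_r = (1)(r) + (0)(1) = r
V_θ = (0)(r) + (r^2)(1) = r^2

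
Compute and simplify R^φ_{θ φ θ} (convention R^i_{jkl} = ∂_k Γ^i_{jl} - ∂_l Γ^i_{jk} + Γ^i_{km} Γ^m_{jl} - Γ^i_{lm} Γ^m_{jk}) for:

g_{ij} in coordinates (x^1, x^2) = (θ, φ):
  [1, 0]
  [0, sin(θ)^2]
Non-zero Christoffel symbols (Γ^k_{ij} = Γ^k_{ji}):
Γ^θ_{φ φ} = -sin(2*θ)/2
Γ^φ_{θ φ} = 1/tan(θ)
R^φ_{θ φ θ} = ∂_φ Γ^φ_{θ θ} - ∂_θ Γ^φ_{θ φ} + Γ^φ_{φ m} Γ^m_{θ θ} - Γ^φ_{θ m} Γ^m_{θ φ}
  = (0) - (-1/sin(θ)^2) + (0) - (1/tan(θ)^2) = 1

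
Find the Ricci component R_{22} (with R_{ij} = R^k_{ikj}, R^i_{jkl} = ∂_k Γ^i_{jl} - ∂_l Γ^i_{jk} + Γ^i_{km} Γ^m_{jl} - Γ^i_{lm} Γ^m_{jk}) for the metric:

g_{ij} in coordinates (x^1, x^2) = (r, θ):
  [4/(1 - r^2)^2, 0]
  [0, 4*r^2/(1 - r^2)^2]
Non-zero Christoffel symbols (Γ^k_{ij} = Γ^k_{ji}):
Γ^r_{r r} = 2*r/(1 - r^2)
Γ^r_{θ θ} = (r^3 + r)/(r^2 - 1)
Γ^θ_{r θ} = (-r^2 - 1)/(r^3 - r)
R^r_{θ r θ} = ∂_r Γ^r_{θ θ} - ∂_θ Γ^r_{θ r} + Γ^r_{r m} Γ^m_{θ θ} - Γ^r_{θ m} Γ^m_{θ r}
  = ((r^4 - 4*r^2 - 1)/(r^2 - 1)^2) - (0) + (-2*r^2*(r^2 + 1)/(r^2 - 1)^2) - (-(r^2 + 1)^2/(r^2 - 1)^2) = -4*r^2/(r^2 - 1)^2
R^θ_{θ θ θ} = 0 (a repeated index in an antisymmetric pair)
R_{θθ} = R^r_{θ r θ} + R^θ_{θ θ θ} = (-4*r^2/(r^2 - 1)^2) + (0) = -4*r^2/(r^2 - 1)^2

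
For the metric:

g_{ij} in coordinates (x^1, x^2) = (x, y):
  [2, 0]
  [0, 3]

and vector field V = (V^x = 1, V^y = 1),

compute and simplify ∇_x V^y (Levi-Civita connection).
All Christoffel symbols are zero.
∇_x V^y = ∂_x V^y + Γ^y_{x j} V^j
  = (0) + (0)(1) + (0)(1)
  = 0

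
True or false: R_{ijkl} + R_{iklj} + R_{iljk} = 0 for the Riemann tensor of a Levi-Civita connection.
This is the first (algebraic) Bianchi identity.
True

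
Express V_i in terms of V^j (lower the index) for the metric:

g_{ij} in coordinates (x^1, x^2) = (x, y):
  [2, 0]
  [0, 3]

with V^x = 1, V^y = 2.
V_i = g_{ij} V^j:
V_x = (2)(1) + (0)(2) = 2
V_y = (0)(1) + (3)(2) = 6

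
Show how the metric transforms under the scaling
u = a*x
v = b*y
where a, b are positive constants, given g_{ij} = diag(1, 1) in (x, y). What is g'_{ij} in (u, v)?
Invert the transformation: x = u/a, y = v/b
g'_{ij} = (∂x^k/∂x'^i)(∂x^l/∂x'^j) g_{kl}; with g_{kl} = δ_{kl} this is Σ_k (∂x^k/∂x'^i)(∂x^k/∂x'^j).
Jacobian: ∂x/∂u = 1/a, ∂x/∂v = 0, ∂y/∂u = 0, ∂y/∂v = 1/b
g'_{uu} = (1/a)(1/a) + (0)(0) = 1/a^2
g'_{uv} = (1/a)(0) + (0)(1/b) = 0
g'_{vv} = (0)(0) + (1/b)(1/b) = 1/b^2
g'_{ij} = diag(1/a^2, 1/b^2)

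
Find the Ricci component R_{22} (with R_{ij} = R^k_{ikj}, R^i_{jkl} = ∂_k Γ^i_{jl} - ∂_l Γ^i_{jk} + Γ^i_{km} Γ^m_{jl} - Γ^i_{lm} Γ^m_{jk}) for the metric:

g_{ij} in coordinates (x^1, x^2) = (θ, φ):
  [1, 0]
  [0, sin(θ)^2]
Non-zero Christoffel symbols (Γ^k_{ij} = Γ^k_{ji}):
Γ^θ_{φ φ} = -sin(2*θ)/2
Γ^φ_{θ φ} = 1/tan(θ)
R^θ_{φ θ φ} = ∂_θ Γ^θ_{φ φ} - ∂_φ Γ^θ_{φ θ} + Γ^θ_{θ m} Γ^m_{φ φ} - Γ^θ_{φ m} Γ^m_{φ θ}
  = (-cos(2*θ)) - (0) + (0) - (-cos(θ)^2) = sin(θ)^2
R^φ_{φ φ φ} = 0 (a repeated index in an antisymmetric pair)
R_{φφ} = R^θ_{φ θ φ} + R^φ_{φ φ φ} = (sin(θ)^2) + (0) = sin(θ)^2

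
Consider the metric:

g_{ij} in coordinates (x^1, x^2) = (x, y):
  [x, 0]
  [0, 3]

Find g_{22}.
With x^1 = x, x^2 = y, g_{22} = g_{yy} is the row-2, column-2 entry of the matrix.
g_{22} = 3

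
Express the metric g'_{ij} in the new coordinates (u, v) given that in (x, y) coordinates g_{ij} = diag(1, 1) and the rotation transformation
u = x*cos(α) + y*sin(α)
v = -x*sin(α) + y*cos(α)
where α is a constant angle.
Invert the transformation: x = u*cos(α) - v*sin(α), y = u*sin(α) + v*cos(α)
g'_{ij} = (∂x^k/∂x'^i)(∂x^l/∂x'^j) g_{kl}; with g_{kl} = δ_{kl} this is Σ_k (∂x^k/∂x'^i)(∂x^k/∂x'^j).
Jacobian: ∂x/∂u = cos(α), ∂x/∂v = -sin(α), ∂y/∂u = sin(α), ∂y/∂v = cos(α)
g'_{uu} = (cos(α))(cos(α)) + (sin(α))(sin(α)) = 1
g'_{uv} = (cos(α))(-sin(α)) + (sin(α))(cos(α)) = 0
g'_{vv} = (-sin(α))(-sin(α)) + (cos(α))(cos(α)) = 1
g'_{ij} = diag(1, 1)
The Euclidean metric is invariant under rotations.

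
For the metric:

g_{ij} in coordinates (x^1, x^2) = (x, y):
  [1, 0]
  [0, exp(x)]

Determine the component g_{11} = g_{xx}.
With x^1 = x, x^2 = y, g_{11} = g_{xx} is the row-1, column-1 entry of the matrix.
g_{11} = 1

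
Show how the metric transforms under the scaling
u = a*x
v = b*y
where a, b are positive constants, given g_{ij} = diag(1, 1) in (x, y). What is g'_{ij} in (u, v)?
Invert the transformation: x = u/a, y = v/b
g'_{ij} = (∂x^k/∂x'^i)(∂x^l/∂x'^j) g_{kl}; with g_{kl} = δ_{kl} this is Σ_k (∂x^k/∂x'^i)(∂x^k/∂x'^j).
Jacobian: ∂x/∂u = 1/a, ∂x/∂v = 0, ∂y/∂u = 0, ∂y/∂v = 1/b
g'_{uu} = (1/a)(1/a) + (0)(0) = 1/a^2
g'_{uv} = (1/a)(0) + (0)(1/b) = 0
g'_{vv} = (0)(0) + (1/b)(1/b) = 1/b^2
g'_{ij} = diag(1/a^2, 1/b^2)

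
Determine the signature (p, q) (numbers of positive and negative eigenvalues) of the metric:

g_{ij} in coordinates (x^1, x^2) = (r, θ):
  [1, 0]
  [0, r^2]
The metric is diagonal, so its eigenvalues are the diagonal entries: 1, r^2 (at a generic point, where coordinate-dependent entries are positive).
2 positive, 0 negative.
(2, 0) - Riemannian (positive definite)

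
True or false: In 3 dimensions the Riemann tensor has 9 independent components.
n^2(n^2-1)/12 = 9·8/12 = 6 independent components for n = 3.
False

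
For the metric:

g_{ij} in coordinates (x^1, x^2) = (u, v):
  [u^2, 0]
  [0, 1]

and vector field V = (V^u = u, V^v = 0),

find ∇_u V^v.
Non-zero Christoffel symbols:
Γ^u_{u u} = 1/u
∇_u V^v = ∂_u V^v + Γ^v_{u j} V^j
  = (0) + (0)(u) + (0)(0)
  = 0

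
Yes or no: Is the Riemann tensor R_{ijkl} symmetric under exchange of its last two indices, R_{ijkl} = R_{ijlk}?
It is antisymmetric in the last pair: R_{ijkl} = -R_{ijlk}.
No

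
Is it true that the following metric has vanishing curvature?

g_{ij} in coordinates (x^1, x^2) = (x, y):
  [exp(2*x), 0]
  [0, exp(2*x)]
Non-zero Christoffel symbols:
Γ^x_{x x} = 1
Γ^x_{y y} = -1
Γ^y_{x y} = 1
Ricci tensor: R_{xx} = 0, R_{xy} = 0, R_{yy} = 0
All R_{ij} vanish; in 2 dimensions the Riemann tensor is fully determined by the Ricci tensor, so R^i_{jkl} = 0: the metric is flat (curvilinear coordinates on flat space).
Yes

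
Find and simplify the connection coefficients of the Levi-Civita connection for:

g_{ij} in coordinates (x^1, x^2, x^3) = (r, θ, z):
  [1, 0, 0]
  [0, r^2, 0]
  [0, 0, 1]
Using Γ^k_{ij} = (1/2) g^{km} (∂_i g_{mj} + ∂_j g_{mi} - ∂_m g_{ij}); the metric is diagonal, so only the m = k term contributes.
Non-zero symbols (using the symmetry Γ^k_{ij} = Γ^k_{ji}):
Γ^r_{θ θ} = (1/2) g^{rr} (∂_θ g_{rθ} + ∂_θ g_{rθ} - ∂_r g_{θθ}) = (1/2)(1)((0) + (0) - (2*r)) = -r
Γ^θ_{r θ} = (1/2) g^{θθ} (∂_r g_{θθ} + ∂_θ g_{θr} - ∂_θ g_{rθ}) = (1/2)(1/r^2)((2*r) + (0) - (0)) = 1/r
All other Christoffel symbols are zero.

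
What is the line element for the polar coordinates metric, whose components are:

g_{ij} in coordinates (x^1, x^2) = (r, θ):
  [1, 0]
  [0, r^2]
ds^2 = g_{ij} dx^i dx^j; only the non-zero components contribute.
ds^2 = dr^2 + r^2 dθ^2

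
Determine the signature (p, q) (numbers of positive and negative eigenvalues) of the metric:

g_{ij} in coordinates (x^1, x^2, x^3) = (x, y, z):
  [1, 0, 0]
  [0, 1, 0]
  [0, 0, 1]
The metric is diagonal, so its eigenvalues are the diagonal entries: 1, 1, 1 (at a generic point, where coordinate-dependent entries are positive).
3 positive, 0 negative.
(3, 0) - Riemannian (positive definite)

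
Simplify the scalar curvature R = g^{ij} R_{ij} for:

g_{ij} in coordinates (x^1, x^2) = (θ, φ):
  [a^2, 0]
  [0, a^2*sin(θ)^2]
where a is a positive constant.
Non-zero Christoffel symbols (Γ^k_{ij} = Γ^k_{ji}):
Γ^θ_{φ φ} = -sin(2*θ)/2
Γ^φ_{θ φ} = 1/tan(θ)
Ricci tensor (R_{ij} = R^k_{ikj}): R_{θθ} = 1, R_{θφ} = 0, R_{φφ} = sin(θ)^2
Inverse metric: g^{θθ} = 1/a^2, g^{φφ} = 1/(a^2*sin(θ)^2)
R = g^{ij} R_{ij} = (1/a^2)(1) + (1/(a^2*sin(θ)^2))(sin(θ)^2) = 2/a^2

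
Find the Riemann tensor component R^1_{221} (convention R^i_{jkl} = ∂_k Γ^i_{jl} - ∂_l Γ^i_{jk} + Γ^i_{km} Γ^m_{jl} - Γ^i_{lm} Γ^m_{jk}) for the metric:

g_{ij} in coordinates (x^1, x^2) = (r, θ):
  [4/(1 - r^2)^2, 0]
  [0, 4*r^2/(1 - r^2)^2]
Non-zero Christoffel symbols (Γ^k_{ij} = Γ^k_{ji}):
Γ^r_{r r} = 2*r/(1 - r^2)
Γ^r_{θ θ} = (r^3 + r)/(r^2 - 1)
Γ^θ_{r θ} = (-r^2 - 1)/(r^3 - r)
R^r_{θ θ r} = ∂_θ Γ^r_{θ r} - ∂_r Γ^r_{θ θ} + Γ^r_{θ m} Γ^m_{θ r} - Γ^r_{r m} Γ^m_{θ θ}
  = (0) - ((r^4 - 4*r^2 - 1)/(r^2 - 1)^2) + (-(r^2 + 1)^2/(r^2 - 1)^2) - (-2*r^2*(r^2 + 1)/(r^2 - 1)^2) = 4*r^2/(r^2 - 1)^2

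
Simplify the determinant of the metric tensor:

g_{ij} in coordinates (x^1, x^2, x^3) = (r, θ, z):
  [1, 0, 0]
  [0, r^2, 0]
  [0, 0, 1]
Diagonal metric: det(g) = g_{11}·g_{22}·g_{33}
= (1)·(r^2)·(1)
det(g) = r^2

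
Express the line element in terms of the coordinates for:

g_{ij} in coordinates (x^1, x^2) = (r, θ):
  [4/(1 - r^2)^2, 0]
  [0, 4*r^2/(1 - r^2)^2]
ds^2 = g_{ij} dx^i dx^j; only the non-zero components contribute.
ds^2 = (4/(1 - r^2)^2) dr^2 + (4*r^2/(1 - r^2)^2) dθ^2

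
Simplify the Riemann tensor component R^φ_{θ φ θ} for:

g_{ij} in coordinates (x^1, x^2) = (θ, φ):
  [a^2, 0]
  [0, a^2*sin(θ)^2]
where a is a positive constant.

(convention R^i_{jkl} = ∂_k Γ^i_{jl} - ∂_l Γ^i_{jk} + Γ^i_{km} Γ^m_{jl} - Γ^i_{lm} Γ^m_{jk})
Non-zero Christoffel symbols (Γ^k_{ij} = Γ^k_{ji}):
Γ^θ_{φ φ} = -sin(2*θ)/2
Γ^φ_{θ φ} = 1/tan(θ)
R^φ_{θ φ θ} = ∂_φ Γ^φ_{θ θ} - ∂_θ Γ^φ_{θ φ} + Γ^φ_{φ m} Γ^m_{θ θ} - Γ^φ_{θ m} Γ^m_{θ φ}
  = (0) - (-1/sin(θ)^2) + (0) - (1/tan(θ)^2) = 1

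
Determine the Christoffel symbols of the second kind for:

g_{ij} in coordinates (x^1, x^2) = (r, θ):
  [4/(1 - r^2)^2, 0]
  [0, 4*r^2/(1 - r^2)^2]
Using Γ^k_{ij} = (1/2) g^{km} (∂_i g_{mj} + ∂_j g_{mi} - ∂_m g_{ij}); the metric is diagonal, so only the m = k term contributes.
Non-zero symbols (using the symmetry Γ^k_{ij} = Γ^k_{ji}):
Γ^r_{r r} = (1/2) g^{rr} (∂_r g_{rr} + ∂_r g_{rr} - ∂_r g_{rr}) = (1/2)((1 - r^2)^2/4)((16*r/(1 - r^2)^3) + (16*r/(1 - r^2)^3) - (16*r/(1 - r^2)^3)) = 2*r/(1 - r^2)
Γ^r_{θ θ} = (1/2) g^{rr} (∂_θ g_{rθ} + ∂_θ g_{rθ} - ∂_r g_{θθ}) = (1/2)((1 - r^2)^2/4)((0) + (0) - (-8*(r^3 + r)/(r^2 - 1)^3)) = (r^3 + r)/(r^2 - 1)
Γ^θ_{r θ} = (1/2) g^{θθ} (∂_r g_{θθ} + ∂_θ g_{θr} - ∂_θ g_{rθ}) = (1/2)((1 - r^2)^2/(4*r^2))((-8*(r^3 + r)/(r^2 - 1)^3) + (0) - (0)) = (-r^2 - 1)/(r^3 - r)
All other Christoffel symbols are zero.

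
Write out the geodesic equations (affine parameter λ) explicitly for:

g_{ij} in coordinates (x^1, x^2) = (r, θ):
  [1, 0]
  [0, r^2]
Geodesic equation: d^2x^k/dλ^2 + Γ^k_{ij} (dx^i/dλ)(dx^j/dλ) = 0.
Non-zero Christoffel symbols:
Γ^r_{θ θ} = -r
Γ^θ_{r θ} = 1/r
Substituting (the symmetric pair Γ^k_{ij}, Γ^k_{ji} combines into a factor 2):
d^2r/dλ^2 - r (dθ/dλ)^2 = 0
d^2θ/dλ^2 + (2/r) (dr/dλ)(dθ/dλ) = 0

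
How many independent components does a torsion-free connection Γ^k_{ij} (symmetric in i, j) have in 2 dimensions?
Γ^k_{ij} has n choices for the upper index and n(n+1)/2 independent symmetric lower index pairs.
Total = 2 × 2×3/2 = 2 × 3 = 6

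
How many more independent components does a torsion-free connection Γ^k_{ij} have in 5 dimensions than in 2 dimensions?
Independent components in n dimensions: n × n(n+1)/2 = n^2(n+1)/2.
5D: 5 × 15 = 75
2D: 2 × 3 = 6
Difference = 75 - 6 = 69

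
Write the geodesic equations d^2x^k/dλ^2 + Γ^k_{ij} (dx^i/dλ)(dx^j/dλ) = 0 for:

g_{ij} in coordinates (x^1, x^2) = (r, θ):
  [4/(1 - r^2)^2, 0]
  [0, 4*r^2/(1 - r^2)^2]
Geodesic equation: d^2x^k/dλ^2 + Γ^k_{ij} (dx^i/dλ)(dx^j/dλ) = 0.
Non-zero Christoffel symbols:
Γ^r_{r r} = 2*r/(1 - r^2)
Γ^r_{θ θ} = (r^3 + r)/(r^2 - 1)
Γ^θ_{r θ} = (-r^2 - 1)/(r^3 - r)
Substituting (the symmetric pair Γ^k_{ij}, Γ^k_{ji} combines into a factor 2):
d^2r/dλ^2 + (2*r/(1 - r^2)) (dr/dλ)^2 + ((r^3 + r)/(r^2 - 1)) (dθ/dλ)^2 = 0
d^2θ/dλ^2 + ((-2*r^2 - 2)/(r^3 - r)) (dr/dλ)(dθ/dλ) = 0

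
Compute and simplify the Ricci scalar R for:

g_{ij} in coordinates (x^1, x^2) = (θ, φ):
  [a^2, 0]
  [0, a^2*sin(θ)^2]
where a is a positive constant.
Non-zero Christoffel symbols (Γ^k_{ij} = Γ^k_{ji}):
Γ^θ_{φ φ} = -sin(2*θ)/2
Γ^φ_{θ φ} = 1/tan(θ)
Ricci tensor (R_{ij} = R^k_{ikj}): R_{θθ} = 1, R_{θφ} = 0, R_{φφ} = sin(θ)^2
Inverse metric: g^{θθ} = 1/a^2, g^{φφ} = 1/(a^2*sin(θ)^2)
R = g^{ij} R_{ij} = (1/a^2)(1) + (1/(a^2*sin(θ)^2))(sin(θ)^2) = 2/a^2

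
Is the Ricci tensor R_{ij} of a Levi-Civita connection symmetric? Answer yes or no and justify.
R_{ij} = R^k_{ikj}; the pair symmetry R_{kilj} = R_{ljki} gives R_{ij} = R_{ji}.
Yes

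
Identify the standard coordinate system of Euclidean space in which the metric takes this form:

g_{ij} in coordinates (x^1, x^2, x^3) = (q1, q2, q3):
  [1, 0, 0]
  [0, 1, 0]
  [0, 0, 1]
All components are constant and the metric is the identity, i.e. orthonormal rectilinear coordinates.
Cartesian (3D) coordinates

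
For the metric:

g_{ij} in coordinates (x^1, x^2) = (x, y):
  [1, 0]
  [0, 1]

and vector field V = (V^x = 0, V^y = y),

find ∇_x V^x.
All Christoffel symbols are zero.
∇_x V^x = ∂_x V^x + Γ^x_{x j} V^j
  = (0) + (0)(0) + (0)(y)
  = 0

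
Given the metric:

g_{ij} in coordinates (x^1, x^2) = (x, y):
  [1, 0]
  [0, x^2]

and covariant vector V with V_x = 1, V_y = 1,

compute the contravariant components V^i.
Inverse metric (diagonal): g^{xx} = 1, g^{yy} = 1/x^2
V^i = g^{ij} V_j:
V^x = (1)(1) + (0)(1) = 1
V^y = (0)(1) + (1/x^2)(1) = 1/x^2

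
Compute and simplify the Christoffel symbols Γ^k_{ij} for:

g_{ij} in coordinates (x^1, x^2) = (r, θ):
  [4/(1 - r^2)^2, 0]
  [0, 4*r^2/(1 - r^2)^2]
Using Γ^k_{ij} = (1/2) g^{km} (∂_i g_{mj} + ∂_j g_{mi} - ∂_m g_{ij}); the metric is diagonal, so only the m = k term contributes.
Non-zero symbols (using the symmetry Γ^k_{ij} = Γ^k_{ji}):
Γ^r_{r r} = (1/2) g^{rr} (∂_r g_{rr} + ∂_r g_{rr} - ∂_r g_{rr}) = (1/2)((1 - r^2)^2/4)((16*r/(1 - r^2)^3) + (16*r/(1 - r^2)^3) - (16*r/(1 - r^2)^3)) = 2*r/(1 - r^2)
Γ^r_{θ θ} = (1/2) g^{rr} (∂_θ g_{rθ} + ∂_θ g_{rθ} - ∂_r g_{θθ}) = (1/2)((1 - r^2)^2/4)((0) + (0) - (-8*(r^3 + r)/(r^2 - 1)^3)) = (r^3 + r)/(r^2 - 1)
Γ^θ_{r θ} = (1/2) g^{θθ} (∂_r g_{θθ} + ∂_θ g_{θr} - ∂_θ g_{rθ}) = (1/2)((1 - r^2)^2/(4*r^2))((-8*(r^3 + r)/(r^2 - 1)^3) + (0) - (0)) = (-r^2 - 1)/(r^3 - r)
All other Christoffel symbols are zero.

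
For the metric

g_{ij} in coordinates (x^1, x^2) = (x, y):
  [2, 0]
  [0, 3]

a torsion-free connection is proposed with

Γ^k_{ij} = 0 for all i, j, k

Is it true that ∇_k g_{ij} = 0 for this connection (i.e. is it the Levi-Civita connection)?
Using ∇_k g_{ij} = ∂_k g_{ij} - Γ^m_{ki} g_{mj} - Γ^m_{kj} g_{im}:
e.g. ∇_y g_{xx} = (0) - (0) - (0) = 0
Every component ∇_k g_{ij} vanishes: the connection is metric compatible.
Yes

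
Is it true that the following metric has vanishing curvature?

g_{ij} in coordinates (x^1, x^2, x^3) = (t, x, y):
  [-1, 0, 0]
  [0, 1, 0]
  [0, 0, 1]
All metric components are constant, so every Christoffel symbol vanishes and R^i_{jkl} = 0.
Yes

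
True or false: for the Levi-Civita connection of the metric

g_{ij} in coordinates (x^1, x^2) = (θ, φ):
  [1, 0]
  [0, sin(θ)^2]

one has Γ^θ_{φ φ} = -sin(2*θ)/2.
Γ^θ_{φ φ} = (1/2) g^{θθ} (∂_φ g_{θφ} + ∂_φ g_{θφ} - ∂_θ g_{φφ}) = (1/2)(1)((0) + (0) - (sin(2*θ))) = -sin(2*θ)/2
This equals the proposed value -sin(2*θ)/2.
True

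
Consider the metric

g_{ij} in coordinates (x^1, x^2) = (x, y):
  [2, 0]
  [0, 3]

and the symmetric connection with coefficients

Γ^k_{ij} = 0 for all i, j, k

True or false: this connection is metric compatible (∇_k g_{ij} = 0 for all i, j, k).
Using ∇_k g_{ij} = ∂_k g_{ij} - Γ^m_{ki} g_{mj} - Γ^m_{kj} g_{im}:
e.g. ∇_x g_{xy} = (0) - (0) - (0) = 0
Every component ∇_k g_{ij} vanishes: the connection is metric compatible.
True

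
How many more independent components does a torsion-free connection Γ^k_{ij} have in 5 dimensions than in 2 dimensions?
Independent components in n dimensions: n × n(n+1)/2 = n^2(n+1)/2.
5D: 5 × 15 = 75
2D: 2 × 3 = 6
Difference = 75 - 6 = 69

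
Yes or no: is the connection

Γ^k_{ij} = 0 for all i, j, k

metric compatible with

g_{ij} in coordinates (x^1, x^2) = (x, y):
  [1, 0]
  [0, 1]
Using ∇_k g_{ij} = ∂_k g_{ij} - Γ^m_{ki} g_{mj} - Γ^m_{kj} g_{im}:
e.g. ∇_y g_{xx} = (0) - (0) - (0) = 0
Every component ∇_k g_{ij} vanishes: the connection is metric compatible.
Yes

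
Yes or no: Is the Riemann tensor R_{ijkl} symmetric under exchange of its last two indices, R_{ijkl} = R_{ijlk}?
It is antisymmetric in the last pair: R_{ijkl} = -R_{ijlk}.
No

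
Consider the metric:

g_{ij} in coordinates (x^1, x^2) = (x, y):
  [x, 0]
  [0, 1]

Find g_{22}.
With x^1 = x, x^2 = y, g_{22} = g_{yy} is the row-2, column-2 entry of the matrix.
g_{22} = 1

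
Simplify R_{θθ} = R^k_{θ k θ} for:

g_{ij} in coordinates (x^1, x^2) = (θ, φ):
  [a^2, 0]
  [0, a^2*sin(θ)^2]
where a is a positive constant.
Non-zero Christoffel symbols (Γ^k_{ij} = Γ^k_{ji}):
Γ^θ_{φ φ} = -sin(2*θ)/2
Γ^φ_{θ φ} = 1/tan(θ)
R^θ_{θ θ θ} = 0 (a repeated index in an antisymmetric pair)
R^φ_{θ φ θ} = ∂_φ Γ^φ_{θ θ} - ∂_θ Γ^φ_{θ φ} + Γ^φ_{φ m} Γ^m_{θ θ} - Γ^φ_{θ m} Γ^m_{θ φ}
  = (0) - (-1/sin(θ)^2) + (0) - (1/tan(θ)^2) = 1
R_{θθ} = R^θ_{θ θ θ} + R^φ_{θ φ θ} = (0) + (1) = 1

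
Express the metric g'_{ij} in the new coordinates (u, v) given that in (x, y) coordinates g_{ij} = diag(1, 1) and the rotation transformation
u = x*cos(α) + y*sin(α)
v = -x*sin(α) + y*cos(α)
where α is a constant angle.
Invert the transformation: x = u*cos(α) - v*sin(α), y = u*sin(α) + v*cos(α)
g'_{ij} = (∂x^k/∂x'^i)(∂x^l/∂x'^j) g_{kl}; with g_{kl} = δ_{kl} this is Σ_k (∂x^k/∂x'^i)(∂x^k/∂x'^j).
Jacobian: ∂x/∂u = cos(α), ∂x/∂v = -sin(α), ∂y/∂u = sin(α), ∂y/∂v = cos(α)
g'_{uu} = (cos(α))(cos(α)) + (sin(α))(sin(α)) = 1
g'_{uv} = (cos(α))(-sin(α)) + (sin(α))(cos(α)) = 0
g'_{vv} = (-sin(α))(-sin(α)) + (cos(α))(cos(α)) = 1
g'_{ij} = diag(1, 1)
The Euclidean metric is invariant under rotations.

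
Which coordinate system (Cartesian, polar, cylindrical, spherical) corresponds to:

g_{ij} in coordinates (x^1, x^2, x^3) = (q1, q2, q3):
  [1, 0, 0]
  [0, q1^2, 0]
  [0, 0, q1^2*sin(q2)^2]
The line element ds^2 = dq1^2 + q1^2 dq2^2 + q1^2 sin(q2)^2 dq3^2 is dr^2 + r^2 dθ^2 + r^2 sin(θ)^2 dφ^2 with q1 = r, q2 = θ, q3 = φ.
spherical coordinates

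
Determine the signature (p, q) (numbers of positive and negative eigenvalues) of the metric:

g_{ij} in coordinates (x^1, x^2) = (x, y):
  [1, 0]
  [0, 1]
The metric is diagonal, so its eigenvalues are the diagonal entries: 1, 1 (at a generic point, where coordinate-dependent entries are positive).
2 positive, 0 negative.
(2, 0) - Riemannian (positive definite)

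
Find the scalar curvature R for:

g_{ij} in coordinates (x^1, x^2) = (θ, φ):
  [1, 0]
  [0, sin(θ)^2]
Non-zero Christoffel symbols (Γ^k_{ij} = Γ^k_{ji}):
Γ^θ_{φ φ} = -sin(2*θ)/2
Γ^φ_{θ φ} = 1/tan(θ)
Ricci tensor (R_{ij} = R^k_{ikj}): R_{θθ} = 1, R_{θφ} = 0, R_{φφ} = sin(θ)^2
Inverse metric: g^{θθ} = 1, g^{φφ} = 1/sin(θ)^2
R = g^{ij} R_{ij} = (1)(1) + (1/sin(θ)^2)(sin(θ)^2) = 2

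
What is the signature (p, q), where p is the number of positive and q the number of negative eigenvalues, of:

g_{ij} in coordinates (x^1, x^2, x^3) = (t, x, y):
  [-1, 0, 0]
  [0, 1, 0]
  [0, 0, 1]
The metric is diagonal, so its eigenvalues are the diagonal entries: -1, 1, 1 (at a generic point, where coordinate-dependent entries are positive).
2 positive, 1 negative.
(2, 1) - Lorentzian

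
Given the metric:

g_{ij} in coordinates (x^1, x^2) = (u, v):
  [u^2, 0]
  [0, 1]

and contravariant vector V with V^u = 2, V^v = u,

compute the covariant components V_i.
V_i = g_{ij} V^j:
V_u = (u^2)(2) + (0)(u) = 2*u^2
V_v = (0)(2) + (1)(u) = u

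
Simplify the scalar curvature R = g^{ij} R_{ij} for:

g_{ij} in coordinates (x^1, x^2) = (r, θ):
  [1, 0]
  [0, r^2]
Non-zero Christoffel symbols (Γ^k_{ij} = Γ^k_{ji}):
Γ^r_{θ θ} = -r
Γ^θ_{r θ} = 1/r
Ricci tensor (R_{ij} = R^k_{ikj}): R_{rr} = 0, R_{rθ} = 0, R_{θθ} = 0
Inverse metric: g^{rr} = 1, g^{θθ} = 1/r^2
R = g^{ij} R_{ij} = (1)(0) + (1/r^2)(0) = 0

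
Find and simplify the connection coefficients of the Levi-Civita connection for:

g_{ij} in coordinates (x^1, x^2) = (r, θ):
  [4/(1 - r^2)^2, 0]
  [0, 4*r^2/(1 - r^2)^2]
Using Γ^k_{ij} = (1/2) g^{km} (∂_i g_{mj} + ∂_j g_{mi} - ∂_m g_{ij}); the metric is diagonal, so only the m = k term contributes.
Non-zero symbols (using the symmetry Γ^k_{ij} = Γ^k_{ji}):
Γ^r_{r r} = (1/2) g^{rr} (∂_r g_{rr} + ∂_r g_{rr} - ∂_r g_{rr}) = (1/2)((1 - r^2)^2/4)((16*r/(1 - r^2)^3) + (16*r/(1 - r^2)^3) - (16*r/(1 - r^2)^3)) = 2*r/(1 - r^2)
Γ^r_{θ θ} = (1/2) g^{rr} (∂_θ g_{rθ} + ∂_θ g_{rθ} - ∂_r g_{θθ}) = (1/2)((1 - r^2)^2/4)((0) + (0) - (-8*(r^3 + r)/(r^2 - 1)^3)) = (r^3 + r)/(r^2 - 1)
Γ^θ_{r θ} = (1/2) g^{θθ} (∂_r g_{θθ} + ∂_θ g_{θr} - ∂_θ g_{rθ}) = (1/2)((1 - r^2)^2/(4*r^2))((-8*(r^3 + r)/(r^2 - 1)^3) + (0) - (0)) = (-r^2 - 1)/(r^3 - r)
All other Christoffel symbols are zero.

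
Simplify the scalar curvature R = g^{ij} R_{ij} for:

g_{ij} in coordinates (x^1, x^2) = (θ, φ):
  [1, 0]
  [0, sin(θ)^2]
Non-zero Christoffel symbols (Γ^k_{ij} = Γ^k_{ji}):
Γ^θ_{φ φ} = -sin(2*θ)/2
Γ^φ_{θ φ} = 1/tan(θ)
Ricci tensor (R_{ij} = R^k_{ikj}): R_{θθ} = 1, R_{θφ} = 0, R_{φφ} = sin(θ)^2
Inverse metric: g^{θθ} = 1, g^{φφ} = 1/sin(θ)^2
R = g^{ij} R_{ij} = (1)(1) + (1/sin(θ)^2)(sin(θ)^2) = 2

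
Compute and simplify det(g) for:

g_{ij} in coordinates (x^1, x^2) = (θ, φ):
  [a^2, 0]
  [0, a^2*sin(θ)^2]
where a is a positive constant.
For a 2×2 metric: det(g) = g_{11}·g_{22} - g_{12}·g_{21}
= (a^2)·(a^2*sin(θ)^2) - (0)·(0)
= a^4*sin(θ)^2 - 0
det(g) = a^4*sin(θ)^2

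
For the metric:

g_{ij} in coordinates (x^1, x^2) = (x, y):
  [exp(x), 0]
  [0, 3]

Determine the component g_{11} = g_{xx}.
With x^1 = x, x^2 = y, g_{11} = g_{xx} is the row-1, column-1 entry of the matrix.
g_{11} = exp(x)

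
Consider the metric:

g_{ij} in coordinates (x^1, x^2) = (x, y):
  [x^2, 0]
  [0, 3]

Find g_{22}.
With x^1 = x, x^2 = y, g_{22} = g_{yy} is the row-2, column-2 entry of the matrix.
g_{22} = 3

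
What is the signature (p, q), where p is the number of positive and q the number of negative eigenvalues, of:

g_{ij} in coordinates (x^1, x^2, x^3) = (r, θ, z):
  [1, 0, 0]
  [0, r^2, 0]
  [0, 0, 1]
The metric is diagonal, so its eigenvalues are the diagonal entries: 1, r^2, 1 (at a generic point, where coordinate-dependent entries are positive).
3 positive, 0 negative.
(3, 0) - Riemannian (positive definite)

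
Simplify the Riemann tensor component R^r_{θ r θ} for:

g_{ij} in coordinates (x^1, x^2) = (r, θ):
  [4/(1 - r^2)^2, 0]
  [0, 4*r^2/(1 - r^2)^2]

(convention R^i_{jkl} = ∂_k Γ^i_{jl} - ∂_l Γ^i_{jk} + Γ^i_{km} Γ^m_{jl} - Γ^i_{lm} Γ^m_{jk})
Non-zero Christoffel symbols (Γ^k_{ij} = Γ^k_{ji}):
Γ^r_{r r} = 2*r/(1 - r^2)
Γ^r_{θ θ} = (r^3 + r)/(r^2 - 1)
Γ^θ_{r θ} = (-r^2 - 1)/(r^3 - r)
R^r_{θ r θ} = ∂_r Γ^r_{θ θ} - ∂_θ Γ^r_{θ r} + Γ^r_{r m} Γ^m_{θ θ} - Γ^r_{θ m} Γ^m_{θ r}
  = ((r^4 - 4*r^2 - 1)/(r^2 - 1)^2) - (0) + (-2*r^2*(r^2 + 1)/(r^2 - 1)^2) - (-(r^2 + 1)^2/(r^2 - 1)^2) = -4*r^2/(r^2 - 1)^2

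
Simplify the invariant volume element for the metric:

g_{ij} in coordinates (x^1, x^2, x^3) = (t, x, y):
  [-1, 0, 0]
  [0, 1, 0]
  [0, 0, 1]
det(g) = -1
√|det(g)| = 1
Volume element: dV = 1 dt dx dy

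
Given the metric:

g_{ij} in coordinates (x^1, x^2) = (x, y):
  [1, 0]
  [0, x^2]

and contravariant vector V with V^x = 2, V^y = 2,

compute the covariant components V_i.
V_i = g_{ij} V^j:
V_x = (1)(2) + (0)(2) = 2
V_y = (0)(2) + (x^2)(2) = 2*x^2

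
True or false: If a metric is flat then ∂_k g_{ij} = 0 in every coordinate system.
Flatness means R^i_{jkl} = 0; the components can still vary, e.g. the flat plane in polar coordinates has g_{θθ} = r^2.
False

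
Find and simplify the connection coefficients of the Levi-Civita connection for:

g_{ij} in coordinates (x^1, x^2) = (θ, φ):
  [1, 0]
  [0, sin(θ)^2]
Using Γ^k_{ij} = (1/2) g^{km} (∂_i g_{mj} + ∂_j g_{mi} - ∂_m g_{ij}); the metric is diagonal, so only the m = k term contributes.
Non-zero symbols (using the symmetry Γ^k_{ij} = Γ^k_{ji}):
Γ^θ_{φ φ} = (1/2) g^{θθ} (∂_φ g_{θφ} + ∂_φ g_{θφ} - ∂_θ g_{φφ}) = (1/2)(1)((0) + (0) - (sin(2*θ))) = -sin(2*θ)/2
Γ^φ_{θ φ} = (1/2) g^{φφ} (∂_θ g_{φφ} + ∂_φ g_{φθ} - ∂_φ g_{θφ}) = (1/2)(1/sin(θ)^2)((sin(2*θ)) + (0) - (0)) = 1/tan(θ)
All other Christoffel symbols are zero.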